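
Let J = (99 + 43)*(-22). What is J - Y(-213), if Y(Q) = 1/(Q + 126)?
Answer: -271787/87 ≈ -3124.0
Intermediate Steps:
J = -3124 (J = 142*(-22) = -3124)
Y(Q) = 1/(126 + Q)
J - Y(-213) = -3124 - 1/(126 - 213) = -3124 - 1/(-87) = -3124 - 1*(-1/87) = -3124 + 1/87 = -271787/87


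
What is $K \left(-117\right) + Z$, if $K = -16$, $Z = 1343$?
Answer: $3215$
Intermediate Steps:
$K \left(-117\right) + Z = \left(-16\right) \left(-117\right) + 1343 = 1872 + 1343 = 3215$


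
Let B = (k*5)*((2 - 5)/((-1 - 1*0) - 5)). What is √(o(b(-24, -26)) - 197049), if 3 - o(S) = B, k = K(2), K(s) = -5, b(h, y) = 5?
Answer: I*√788134/2 ≈ 443.88*I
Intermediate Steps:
k = -5
B = -25/2 (B = (-5*5)*((2 - 5)/((-1 - 1*0) - 5)) = -(-75)/((-1 + 0) - 5) = -(-75)/(-1 - 5) = -(-75)/(-6) = -(-75)*(-1)/6 = -25*½ = -25/2 ≈ -12.500)
o(S) = 31/2 (o(S) = 3 - 1*(-25/2) = 3 + 25/2 = 31/2)
√(o(b(-24, -26)) - 197049) = √(31/2 - 197049) = √(-394067/2) = I*√788134/2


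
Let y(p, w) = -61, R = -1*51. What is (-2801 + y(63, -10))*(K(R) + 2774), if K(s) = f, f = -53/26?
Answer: -103133601/13 ≈ -7.9334e+6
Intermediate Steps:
R = -51
f = -53/26 (f = -53*1/26 = -53/26 ≈ -2.0385)
K(s) = -53/26
(-2801 + y(63, -10))*(K(R) + 2774) = (-2801 - 61)*(-53/26 + 2774) = -2862*72071/26 = -103133601/13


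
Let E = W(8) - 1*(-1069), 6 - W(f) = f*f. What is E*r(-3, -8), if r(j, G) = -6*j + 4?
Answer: 22242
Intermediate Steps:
r(j, G) = 4 - 6*j
W(f) = 6 - f² (W(f) = 6 - f*f = 6 - f²)
E = 1011 (E = (6 - 1*8²) - 1*(-1069) = (6 - 1*64) + 1069 = (6 - 64) + 1069 = -58 + 1069 = 1011)
E*r(-3, -8) = 1011*(4 - 6*(-3)) = 1011*(4 + 18) = 1011*22 = 22242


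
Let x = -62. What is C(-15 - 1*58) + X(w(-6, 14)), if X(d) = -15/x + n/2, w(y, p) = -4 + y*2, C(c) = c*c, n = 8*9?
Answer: 332645/62 ≈ 5365.2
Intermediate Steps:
n = 72
C(c) = c²
w(y, p) = -4 + 2*y
X(d) = 2247/62 (X(d) = -15/(-62) + 72/2 = -15*(-1/62) + 72*(½) = 15/62 + 36 = 2247/62)
C(-15 - 1*58) + X(w(-6, 14)) = (-15 - 1*58)² + 2247/62 = (-15 - 58)² + 2247/62 = (-73)² + 2247/62 = 5329 + 2247/62 = 332645/62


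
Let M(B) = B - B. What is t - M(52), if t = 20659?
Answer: 20659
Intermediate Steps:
M(B) = 0
t - M(52) = 20659 - 1*0 = 20659 + 0 = 20659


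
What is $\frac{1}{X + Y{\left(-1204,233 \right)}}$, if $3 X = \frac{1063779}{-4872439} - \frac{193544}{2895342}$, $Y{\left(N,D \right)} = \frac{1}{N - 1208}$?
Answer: $- \frac{5671165666213476}{541437966611879} \approx -10.474$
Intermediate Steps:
$Y{\left(N,D \right)} = \frac{1}{-1208 + N}$
$X = - \frac{2011517675617}{21161065918707}$ ($X = \frac{\frac{1063779}{-4872439} - \frac{193544}{2895342}}{3} = \frac{1063779 \left(- \frac{1}{4872439}\right) - \frac{96772}{1447671}}{3} = \frac{- \frac{1063779}{4872439} - \frac{96772}{1447671}}{3} = \frac{1}{3} \left(- \frac{2011517675617}{7053688639569}\right) = - \frac{2011517675617}{21161065918707} \approx -0.095057$)
$\frac{1}{X + Y{\left(-1204,233 \right)}} = \frac{1}{- \frac{2011517675617}{21161065918707} + \frac{1}{-1208 - 1204}} = \frac{1}{- \frac{2011517675617}{21161065918707} + \frac{1}{-2412}} = \frac{1}{- \frac{2011517675617}{21161065918707} - \frac{1}{2412}} = \frac{1}{- \frac{541437966611879}{5671165666213476}} = - \frac{5671165666213476}{541437966611879}$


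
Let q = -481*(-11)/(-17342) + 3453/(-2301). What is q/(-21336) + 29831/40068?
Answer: 7753576727803/10413160810416 ≈ 0.74459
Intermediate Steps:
q = -1847603/1023178 (q = 5291*(-1/17342) + 3453*(-1/2301) = -407/1334 - 1151/767 = -1847603/1023178 ≈ -1.8057)
q/(-21336) + 29831/40068 = -1847603/1023178/(-21336) + 29831/40068 = -1847603/1023178*(-1/21336) + 29831*(1/40068) = 1847603/21830525808 + 29831/40068 = 7753576727803/10413160810416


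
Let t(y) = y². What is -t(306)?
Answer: -93636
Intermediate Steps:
-t(306) = -1*306² = -1*93636 = -93636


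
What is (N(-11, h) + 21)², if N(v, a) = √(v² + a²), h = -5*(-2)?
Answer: (21 + √221)² ≈ 1286.4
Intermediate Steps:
h = 10
N(v, a) = √(a² + v²)
(N(-11, h) + 21)² = (√(10² + (-11)²) + 21)² = (√(100 + 121) + 21)² = (√221 + 21)² = (21 + √221)²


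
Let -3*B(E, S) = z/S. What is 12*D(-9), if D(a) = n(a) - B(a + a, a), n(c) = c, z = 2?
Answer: -980/9 ≈ -108.89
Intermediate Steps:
B(E, S) = -2/(3*S)
D(a) = a + 2/(3*a) (D(a) = a - (-2)/(3*a) = a + 2/(3*a))
12*D(-9) = 12*(-9 + (2/3)/(-9)) = 12*(-9 + (2/3)*(-1/9)) = 12*(-9 - 2/27) = 12*(-245/27) = -980/9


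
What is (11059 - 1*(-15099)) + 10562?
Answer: 36720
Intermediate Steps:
(11059 - 1*(-15099)) + 10562 = (11059 + 15099) + 10562 = 26158 + 10562 = 36720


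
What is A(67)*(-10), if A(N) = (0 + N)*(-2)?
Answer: 1340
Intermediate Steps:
A(N) = -2*N (A(N) = N*(-2) = -2*N)
A(67)*(-10) = -2*67*(-10) = -134*(-10) = 1340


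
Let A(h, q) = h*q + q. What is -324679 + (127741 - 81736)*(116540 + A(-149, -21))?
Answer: 5504081561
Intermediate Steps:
A(h, q) = q + h*q
-324679 + (127741 - 81736)*(116540 + A(-149, -21)) = -324679 + (127741 - 81736)*(116540 - 21*(1 - 149)) = -324679 + 46005*(116540 - 21*(-148)) = -324679 + 46005*(116540 + 3108) = -324679 + 46005*119648 = -324679 + 5504406240 = 5504081561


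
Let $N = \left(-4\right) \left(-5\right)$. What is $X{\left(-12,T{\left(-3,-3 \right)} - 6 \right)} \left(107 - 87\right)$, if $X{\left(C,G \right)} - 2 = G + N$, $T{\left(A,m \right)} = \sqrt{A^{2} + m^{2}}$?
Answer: $320 + 60 \sqrt{2} \approx 404.85$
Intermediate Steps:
$N = 20$
$X{\left(C,G \right)} = 22 + G$ ($X{\left(C,G \right)} = 2 + \left(G + 20\right) = 2 + \left(20 + G\right) = 22 + G$)
$X{\left(-12,T{\left(-3,-3 \right)} - 6 \right)} \left(107 - 87\right) = \left(22 - \left(6 - \sqrt{\left(-3\right)^{2} + \left(-3\right)^{2}}\right)\right) \left(107 - 87\right) = \left(22 - \left(6 - \sqrt{9 + 9}\right)\right) 20 = \left(22 - \left(6 - \sqrt{18}\right)\right) 20 = \left(22 - \left(6 - 3 \sqrt{2}\right)\right) 20 = \left(16 + 3 \sqrt{2}\right) 20 = 320 + 60 \sqrt{2}$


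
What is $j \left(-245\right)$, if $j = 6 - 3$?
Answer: $-735$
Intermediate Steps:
$j = 3$
$j \left(-245\right) = 3 \left(-245\right) = -735$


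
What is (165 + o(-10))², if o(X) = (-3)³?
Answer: 19044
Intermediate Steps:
o(X) = -27
(165 + o(-10))² = (165 - 27)² = 138² = 19044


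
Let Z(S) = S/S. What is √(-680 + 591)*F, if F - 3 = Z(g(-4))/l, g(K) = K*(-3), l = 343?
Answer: 1030*I*√89/343 ≈ 28.329*I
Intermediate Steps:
g(K) = -3*K
Z(S) = 1
F = 1030/343 (F = 3 + 1/343 = 1030/343 ≈ 3.0029)
√(-680 + 591)*F = √(-680 + 591)*(1030/343) = √(-89)*(1030/343) = (I*√89)*(1030/343) = 1030*I*√89/343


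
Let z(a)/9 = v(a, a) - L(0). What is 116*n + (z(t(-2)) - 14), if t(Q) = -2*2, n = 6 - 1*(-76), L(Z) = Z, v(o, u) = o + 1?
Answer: 9471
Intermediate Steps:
v(o, u) = 1 + o
n = 82 (n = 6 + 76 = 82)
t(Q) = -4
z(a) = 9 + 9*a (z(a) = 9*((1 + a) - 1*0) = 9*((1 + a) + 0) = 9*(1 + a) = 9 + 9*a)
116*n + (z(t(-2)) - 14) = 116*82 + ((9 + 9*(-4)) - 14) = 9512 + ((9 - 36) - 14) = 9512 + (-27 - 14) = 9512 - 41 = 9471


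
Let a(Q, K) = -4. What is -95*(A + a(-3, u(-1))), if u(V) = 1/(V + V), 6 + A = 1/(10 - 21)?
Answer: 10545/11 ≈ 958.64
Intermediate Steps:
A = -67/11 (A = -6 + 1/(10 - 21) = -6 + 1/(-11) = -6 - 1/11 = -67/11 ≈ -6.0909)
u(V) = 1/(2*V)
-95*(A + a(-3, u(-1))) = -95*(-67/11 - 4) = -95*(-111)/11 = -95*(-111/11) = 10545/11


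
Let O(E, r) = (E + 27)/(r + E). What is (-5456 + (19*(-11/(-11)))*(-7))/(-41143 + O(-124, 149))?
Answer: 139725/1028672 ≈ 0.13583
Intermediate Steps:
O(E, r) = (27 + E)/(E + r)
(-5456 + (19*(-11/(-11)))*(-7))/(-41143 + O(-124, 149)) = (-5456 + (19*(-11/(-11)))*(-7))/(-41143 + (27 - 124)/(-124 + 149)) = (-5456 + (19*(-11*(-1/11)))*(-7))/(-41143 - 97/25) = (-5456 + (19*1)*(-7))/(-41143 + (1/25)*(-97)) = (-5456 + 19*(-7))/(-41143 - 97/25) = (-5456 - 133)/(-1028672/25) = -5589*(-25/1028672) = 139725/1028672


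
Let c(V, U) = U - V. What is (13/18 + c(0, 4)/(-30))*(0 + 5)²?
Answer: 265/18 ≈ 14.722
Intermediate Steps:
(13/18 + c(0, 4)/(-30))*(0 + 5)² = (13/18 + (4 - 1*0)/(-30))*(0 + 5)² = (13*(1/18) + (4 + 0)*(-1/30))*5² = (13/18 + 4*(-1/30))*25 = (13/18 - 2/15)*25 = (53/90)*25 = 265/18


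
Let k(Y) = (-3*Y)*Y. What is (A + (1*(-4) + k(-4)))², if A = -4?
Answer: 3136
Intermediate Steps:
k(Y) = -3*Y²
(A + (1*(-4) + k(-4)))² = (-4 + (1*(-4) - 3*(-4)²))² = (-4 + (-4 - 3*16))² = (-4 + (-4 - 48))² = (-4 - 52)² = (-56)² = 3136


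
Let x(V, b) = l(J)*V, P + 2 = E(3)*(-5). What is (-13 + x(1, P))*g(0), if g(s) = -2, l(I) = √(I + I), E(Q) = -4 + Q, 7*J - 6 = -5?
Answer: 26 - 2*√14/7 ≈ 24.931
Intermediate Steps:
J = ⅐ (J = 6/7 + (⅐)*(-5) = 6/7 - 5/7 = ⅐ ≈ 0.14286)
l(I) = √2*√I (l(I) = √(2*I) = √2*√I)
P = 3 (P = -2 + (-4 + 3)*(-5) = -2 - 1*(-5) = -2 + 5 = 3)
x(V, b) = V*√14/7 (x(V, b) = (√2*√(⅐))*V = (√2*(√7/7))*V = (√14/7)*V = V*√14/7)
(-13 + x(1, P))*g(0) = (-13 + (⅐)*1*√14)*(-2) = (-13 + √14/7)*(-2) = 26 - 2*√14/7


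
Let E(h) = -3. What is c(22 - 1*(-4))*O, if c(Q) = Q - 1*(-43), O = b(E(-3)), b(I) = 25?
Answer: 1725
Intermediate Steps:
O = 25
c(Q) = 43 + Q (c(Q) = Q + 43 = 43 + Q)
c(22 - 1*(-4))*O = (43 + (22 - 1*(-4)))*25 = (43 + (22 + 4))*25 = (43 + 26)*25 = 69*25 = 1725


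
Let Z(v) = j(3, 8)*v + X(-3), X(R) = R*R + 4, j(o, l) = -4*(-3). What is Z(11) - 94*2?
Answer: -43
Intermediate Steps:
j(o, l) = 12
X(R) = 4 + R**2 (X(R) = R**2 + 4 = 4 + R**2)
Z(v) = 13 + 12*v (Z(v) = 12*v + (4 + (-3)**2) = 12*v + (4 + 9) = 12*v + 13 = 13 + 12*v)
Z(11) - 94*2 = (13 + 12*11) - 94*2 = (13 + 132) - 1*188 = 145 - 188 = -43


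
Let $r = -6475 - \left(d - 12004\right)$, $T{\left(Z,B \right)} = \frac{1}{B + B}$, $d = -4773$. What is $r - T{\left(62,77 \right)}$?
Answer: $\frac{1586507}{154} \approx 10302.0$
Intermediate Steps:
$T{\left(Z,B \right)} = \frac{1}{2 B}$
$r = 10302$ ($r = -6475 - \left(-4773 - 12004\right) = -6475 - -16777 = -6475 + 16777 = 10302$)
$r - T{\left(62,77 \right)} = 10302 - \frac{1}{2 \cdot 77} = 10302 - \frac{1}{2} \cdot \frac{1}{77} = 10302 - \frac{1}{154} = \frac{1586507}{154}$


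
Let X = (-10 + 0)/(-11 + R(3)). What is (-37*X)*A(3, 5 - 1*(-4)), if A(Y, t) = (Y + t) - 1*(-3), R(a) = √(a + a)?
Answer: -12210/23 - 1110*√6/23 ≈ -649.08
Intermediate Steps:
R(a) = √2*√a (R(a) = √(2*a) = √2*√a)
A(Y, t) = 3 + Y + t (A(Y, t) = (Y + t) + 3 = 3 + Y + t)
X = -10/(-11 + √6) (X = (-10 + 0)/(-11 + √2*√3) = -10/(-11 + √6) ≈ 1.1695)
(-37*X)*A(3, 5 - 1*(-4)) = (-37*(22/23 + 2*√6/23))*(3 + 3 + (5 - 1*(-4))) = (-814/23 - 74*√6/23)*(3 + 3 + (5 + 4)) = (-814/23 - 74*√6/23)*(3 + 3 + 9) = (-814/23 - 74*√6/23)*15 = -12210/23 - 1110*√6/23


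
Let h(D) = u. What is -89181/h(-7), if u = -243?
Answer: 367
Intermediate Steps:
h(D) = -243
-89181/h(-7) = -89181/(-243) = -89181*(-1/243) = 367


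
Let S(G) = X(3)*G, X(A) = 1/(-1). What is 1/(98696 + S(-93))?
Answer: 1/98789 ≈ 1.0123e-5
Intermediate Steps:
X(A) = -1
S(G) = -G
1/(98696 + S(-93)) = 1/(98696 - 1*(-93)) = 1/(98696 + 93) = 1/98789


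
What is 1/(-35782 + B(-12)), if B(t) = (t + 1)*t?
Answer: -1/35650 ≈ -2.8051e-5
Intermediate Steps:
B(t) = t*(1 + t) (B(t) = (1 + t)*t = t*(1 + t))
1/(-35782 + B(-12)) = 1/(-35782 - 12*(1 - 12)) = 1/(-35782 - 12*(-11)) = 1/(-35782 + 132) = 1/(-35650) = -1/35650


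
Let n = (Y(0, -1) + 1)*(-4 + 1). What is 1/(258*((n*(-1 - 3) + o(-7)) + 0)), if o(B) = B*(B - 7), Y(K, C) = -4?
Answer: 1/15996 ≈ 6.2516e-5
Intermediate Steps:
o(B) = B*(-7 + B)
n = 9 (n = (-4 + 1)*(-4 + 1) = -3*(-3) = 9)
1/(258*((n*(-1 - 3) + o(-7)) + 0)) = 1/(258*((9*(-1 - 3) - 7*(-7 - 7)) + 0)) = 1/(258*((9*(-4) - 7*(-14)) + 0)) = 1/(258*((-36 + 98) + 0)) = 1/(258*(62 + 0)) = 1/(258*62) = 1/15996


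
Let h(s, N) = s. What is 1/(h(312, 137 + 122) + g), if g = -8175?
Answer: -1/7863 ≈ -0.00012718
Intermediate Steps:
1/(h(312, 137 + 122) + g) = 1/(312 - 8175) = 1/(-7863) = -1/7863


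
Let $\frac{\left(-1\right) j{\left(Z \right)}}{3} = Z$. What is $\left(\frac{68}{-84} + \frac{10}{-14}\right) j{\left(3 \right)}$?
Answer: $\frac{96}{7} \approx 13.714$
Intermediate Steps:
$j{\left(Z \right)} = - 3 Z$
$\left(\frac{68}{-84} + \frac{10}{-14}\right) j{\left(3 \right)} = \left(\frac{68}{-84} + \frac{10}{-14}\right) \left(\left(-3\right) 3\right) = \left(68 \left(- \frac{1}{84}\right) + 10 \left(- \frac{1}{14}\right)\right) \left(-9\right) = \left(- \frac{17}{21} - \frac{5}{7}\right) \left(-9\right) = \left(- \frac{32}{21}\right) \left(-9\right) = \frac{96}{7}$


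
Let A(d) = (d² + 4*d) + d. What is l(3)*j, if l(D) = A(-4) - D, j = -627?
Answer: 4389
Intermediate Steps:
A(d) = d² + 5*d
l(D) = -4 - D (l(D) = -4*(5 - 4) - D = -4*1 - D = -4 - D)
l(3)*j = (-4 - 1*3)*(-627) = (-4 - 3)*(-627) = -7*(-627) = 4389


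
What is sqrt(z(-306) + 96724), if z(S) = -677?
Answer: sqrt(96047) ≈ 309.91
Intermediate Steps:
sqrt(z(-306) + 96724) = sqrt(-677 + 96724) = sqrt(96047)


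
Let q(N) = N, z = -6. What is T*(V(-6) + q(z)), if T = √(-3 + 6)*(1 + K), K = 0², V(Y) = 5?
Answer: -√3 ≈ -1.7320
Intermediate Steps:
K = 0
T = √3 (T = √(-3 + 6)*(1 + 0) = √3*1 = √3 ≈ 1.7320)
T*(V(-6) + q(z)) = √3*(5 - 6) = √3*(-1) = -√3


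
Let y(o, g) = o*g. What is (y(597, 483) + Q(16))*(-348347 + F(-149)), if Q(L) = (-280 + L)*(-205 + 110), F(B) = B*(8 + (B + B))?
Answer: -95639395047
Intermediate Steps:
y(o, g) = g*o
F(B) = B*(8 + 2*B)
Q(L) = 26600 - 95*L (Q(L) = (-280 + L)*(-95) = 26600 - 95*L)
(y(597, 483) + Q(16))*(-348347 + F(-149)) = (483*597 + (26600 - 95*16))*(-348347 + 2*(-149)*(4 - 149)) = (288351 + (26600 - 1520))*(-348347 + 2*(-149)*(-145)) = (288351 + 25080)*(-348347 + 43210) = 313431*(-305137) = -95639395047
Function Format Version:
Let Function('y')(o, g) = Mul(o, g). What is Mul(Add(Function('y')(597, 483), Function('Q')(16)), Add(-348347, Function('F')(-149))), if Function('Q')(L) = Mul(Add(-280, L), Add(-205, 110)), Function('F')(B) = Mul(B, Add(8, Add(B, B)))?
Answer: -95639395047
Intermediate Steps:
Function('y')(o, g) = Mul(g, o)
Function('F')(B) = Mul(B, Add(8, Mul(2, B)))
Function('Q')(L) = Add(26600, Mul(-95, L)) (Function('Q')(L) = Mul(Add(-280, L), -95) = Add(26600, Mul(-95, L)))
Mul(Add(Function('y')(597, 483), Function('Q')(16)), Add(-348347, Function('F')(-149))) = Mul(Add(Mul(483, 597), Add(26600, Mul(-95, 16))), Add(-348347, Mul(2, -149, Add(4, -149)))) = Mul(Add(288351, Add(26600, -1520)), Add(-348347, Mul(2, -149, -145))) = Mul(Add(288351, 25080), Add(-348347, 43210)) = Mul(313431, -305137) = -95639395047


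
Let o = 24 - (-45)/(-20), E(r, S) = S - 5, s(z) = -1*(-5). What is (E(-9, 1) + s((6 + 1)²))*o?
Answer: 87/4 ≈ 21.750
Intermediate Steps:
s(z) = 5
E(r, S) = -5 + S
o = 87/4 (o = 24 - (-45)*(-1)/20 = 24 - 1*9/4 = 24 - 9/4 = 87/4 ≈ 21.750)
(E(-9, 1) + s((6 + 1)²))*o = ((-5 + 1) + 5)*(87/4) = (-4 + 5)*(87/4) = 1*(87/4) = 87/4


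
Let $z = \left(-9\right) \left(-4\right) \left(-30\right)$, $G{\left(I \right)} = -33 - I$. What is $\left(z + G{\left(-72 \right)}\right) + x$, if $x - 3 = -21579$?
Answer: $-22617$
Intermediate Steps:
$x = -21576$ ($x = 3 - 21579 = -21576$)
$z = -1080$ ($z = 36 \left(-30\right) = -1080$)
$\left(z + G{\left(-72 \right)}\right) + x = \left(-1080 - -39\right) - 21576 = \left(-1080 + \left(-33 + 72\right)\right) - 21576 = \left(-1080 + 39\right) - 21576 = -1041 - 21576 = -22617$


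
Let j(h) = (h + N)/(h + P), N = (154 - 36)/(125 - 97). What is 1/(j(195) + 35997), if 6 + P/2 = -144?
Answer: 1470/52912801 ≈ 2.7782e-5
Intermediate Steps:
P = -300 (P = -12 + 2*(-144) = -12 - 288 = -300)
N = 59/14 (N = 118/28 = 118*(1/28) = 59/14 ≈ 4.2143)
j(h) = (59/14 + h)/(-300 + h) (j(h) = (h + 59/14)/(h - 300) = (59/14 + h)/(-300 + h))
1/(j(195) + 35997) = 1/((59/14 + 195)/(-300 + 195) + 35997) = 1/((2789/14)/(-105) + 35997) = 1/(-1/105*2789/14 + 35997) = 1/(-2789/1470 + 35997) = 1/(52912801/1470) = 1470/52912801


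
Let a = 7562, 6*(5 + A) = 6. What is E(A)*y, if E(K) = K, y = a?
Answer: -30248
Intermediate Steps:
A = -4 (A = -5 + (⅙)*6 = -5 + 1 = -4)
y = 7562
E(A)*y = -4*7562 = -30248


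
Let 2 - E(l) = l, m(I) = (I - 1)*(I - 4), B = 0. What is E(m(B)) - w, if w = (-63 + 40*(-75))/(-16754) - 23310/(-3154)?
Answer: -252940337/26421058 ≈ -9.5734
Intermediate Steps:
m(I) = (-1 + I)*(-4 + I)
E(l) = 2 - l
w = 200098221/26421058 (w = (-63 - 3000)*(-1/16754) - 23310*(-1/3154) = -3063*(-1/16754) + 11655/1577 = 3063/16754 + 11655/1577 = 200098221/26421058 ≈ 7.5734)
E(m(B)) - w = (2 - (4 + 0² - 5*0)) - 1*200098221/26421058 = (2 - (4 + 0 + 0)) - 200098221/26421058 = (2 - 1*4) - 200098221/26421058 = (2 - 4) - 200098221/26421058 = -2 - 200098221/26421058 = -252940337/26421058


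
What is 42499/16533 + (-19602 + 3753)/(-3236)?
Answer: 399558281/53500788 ≈ 7.4683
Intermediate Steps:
42499/16533 + (-19602 + 3753)/(-3236) = 42499*(1/16533) - 15849*(-1/3236) = 42499/16533 + 15849/3236 = 399558281/53500788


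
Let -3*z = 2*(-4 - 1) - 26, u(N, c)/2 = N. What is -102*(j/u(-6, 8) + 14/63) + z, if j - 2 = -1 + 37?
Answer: 937/3 ≈ 312.33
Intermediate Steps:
u(N, c) = 2*N
j = 38 (j = 2 + (-1 + 37) = 2 + 36 = 38)
z = 12 (z = -(2*(-4 - 1) - 26)/3 = -(2*(-5) - 26)/3 = -(-10 - 26)/3 = -⅓*(-36) = 12)
-102*(j/u(-6, 8) + 14/63) + z = -102*(38/((2*(-6))) + 14/63) + 12 = -102*(38/(-12) + 14*(1/63)) + 12 = -102*(38*(-1/12) + 2/9) + 12 = -102*(-19/6 + 2/9) + 12 = -102*(-53/18) + 12 = 901/3 + 12 = 937/3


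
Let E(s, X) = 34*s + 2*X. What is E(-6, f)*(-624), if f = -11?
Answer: 141024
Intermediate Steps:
E(s, X) = 2*X + 34*s
E(-6, f)*(-624) = (2*(-11) + 34*(-6))*(-624) = (-22 - 204)*(-624) = -226*(-624) = 141024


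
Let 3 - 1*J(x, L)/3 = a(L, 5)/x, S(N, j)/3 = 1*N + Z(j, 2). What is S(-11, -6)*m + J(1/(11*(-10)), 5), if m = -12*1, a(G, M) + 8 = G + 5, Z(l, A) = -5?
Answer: 1245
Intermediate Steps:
S(N, j) = -15 + 3*N (S(N, j) = 3*(1*N - 5) = 3*(N - 5) = 3*(-5 + N) = -15 + 3*N)
a(G, M) = -3 + G (a(G, M) = -8 + (G + 5) = -8 + (5 + G) = -3 + G)
J(x, L) = 9 - 3*(-3 + L)/x
m = -12
S(-11, -6)*m + J(1/(11*(-10)), 5) = (-15 + 3*(-11))*(-12) + 3*(3 - 1*5 + 3*(1/(11*(-10))))/((1/(11*(-10)))) = (-15 - 33)*(-12) + 3*(3 - 5 + 3*((1/11)*(-1/10)))/(((1/11)*(-1/10))) = -48*(-12) + 3*(3 - 5 + 3*(-1/110))/(-1/110) = 576 + 3*(-110)*(3 - 5 - 3/110) = 576 + 3*(-110)*(-223/110) = 576 + 669 = 1245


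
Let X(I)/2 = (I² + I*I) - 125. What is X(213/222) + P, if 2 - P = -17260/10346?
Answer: -1718404013/7081837 ≈ -242.65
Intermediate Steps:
P = 18976/5173 (P = 2 - (-17260)/10346 = 2 - 1*(-8630/5173) = 2 + 8630/5173 = 18976/5173 ≈ 3.6683)
X(I) = -250 + 4*I² (X(I) = 2*((I² + I*I) - 125) = 2*((I² + I²) - 125) = 2*(2*I² - 125) = 2*(-125 + 2*I²) = -250 + 4*I²)
X(213/222) + P = (-250 + 4*(213/222)²) + 18976/5173 = (-250 + 4*(213*(1/222))²) + 18976/5173 = (-250 + 4*(71/74)²) + 18976/5173 = (-250 + 4*(5041/5476)) + 18976/5173 = (-250 + 5041/1369) + 18976/5173 = -337209/1369 + 18976/5173 = -1718404013/7081837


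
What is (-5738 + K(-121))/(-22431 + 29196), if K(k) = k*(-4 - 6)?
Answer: -4528/6765 ≈ -0.66933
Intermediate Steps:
K(k) = -10*k (K(k) = k*(-10) = -10*k)
(-5738 + K(-121))/(-22431 + 29196) = (-5738 - 10*(-121))/(-22431 + 29196) = (-5738 + 1210)/6765 = -4528*1/6765 = -4528/6765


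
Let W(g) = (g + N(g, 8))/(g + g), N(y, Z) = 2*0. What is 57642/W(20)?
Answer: 115284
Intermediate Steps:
N(y, Z) = 0
W(g) = ½ (W(g) = (g + 0)/(g + g) = g/((2*g)) = g*(1/(2*g)) = ½)
57642/W(20) = 57642/(½) = 57642*2 = 115284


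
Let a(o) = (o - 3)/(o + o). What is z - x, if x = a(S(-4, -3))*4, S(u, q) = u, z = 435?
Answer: 863/2 ≈ 431.50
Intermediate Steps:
a(o) = (-3 + o)/(2*o) (a(o) = (-3 + o)/((2*o)) = (-3 + o)*(1/(2*o)) = (-3 + o)/(2*o))
x = 7/2 (x = ((1/2)*(-3 - 4)/(-4))*4 = ((1/2)*(-1/4)*(-7))*4 = (7/8)*4 = 7/2 ≈ 3.5000)
z - x = 435 - 1*7/2 = 435 - 7/2 = 863/2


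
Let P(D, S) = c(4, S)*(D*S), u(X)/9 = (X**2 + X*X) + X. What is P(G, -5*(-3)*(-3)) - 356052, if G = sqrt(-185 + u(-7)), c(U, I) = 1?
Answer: -356052 - 45*sqrt(634) ≈ -3.5719e+5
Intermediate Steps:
u(X) = 9*X + 18*X**2 (u(X) = 9*((X**2 + X*X) + X) = 9*((X**2 + X**2) + X) = 9*(2*X**2 + X) = 9*(X + 2*X**2) = 9*X + 18*X**2)
G = sqrt(634) (G = sqrt(-185 + 9*(-7)*(1 + 2*(-7))) = sqrt(-185 + 9*(-7)*(1 - 14)) = sqrt(-185 + 9*(-7)*(-13)) = sqrt(-185 + 819) = sqrt(634) ≈ 25.179)
P(D, S) = D*S (P(D, S) = 1*(D*S) = D*S)
P(G, -5*(-3)*(-3)) - 356052 = sqrt(634)*(-5*(-3)*(-3)) - 356052 = sqrt(634)*(15*(-3)) - 356052 = sqrt(634)*(-45) - 356052 = -45*sqrt(634) - 356052 = -356052 - 45*sqrt(634)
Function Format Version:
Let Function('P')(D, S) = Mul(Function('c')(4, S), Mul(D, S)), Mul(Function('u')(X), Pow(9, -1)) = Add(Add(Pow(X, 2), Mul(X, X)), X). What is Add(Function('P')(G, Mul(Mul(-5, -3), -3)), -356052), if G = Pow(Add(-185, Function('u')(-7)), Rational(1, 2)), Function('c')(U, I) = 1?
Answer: Add(-356052, Mul(-45, Pow(634, Rational(1, 2)))) ≈ -3.5719e+5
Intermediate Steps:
Function('u')(X) = Add(Mul(9, X), Mul(18, Pow(X, 2))) (Function('u')(X) = Mul(9, Add(Add(Pow(X, 2), Mul(X, X)), X)) = Mul(9, Add(Add(Pow(X, 2), Pow(X, 2)), X)) = Mul(9, Add(Mul(2, Pow(X, 2)), X)) = Mul(9, Add(X, Mul(2, Pow(X, 2)))) = Add(Mul(9, X), Mul(18, Pow(X, 2))))
G = Pow(634, Rational(1, 2)) (G = Pow(Add(-185, Mul(9, -7, Add(1, Mul(2, -7)))), Rational(1, 2)) = Pow(Add(-185, Mul(9, -7, Add(1, -14))), Rational(1, 2)) = Pow(Add(-185, Mul(9, -7, -13)), Rational(1, 2)) = Pow(Add(-185, 819), Rational(1, 2)) = Pow(634, Rational(1, 2)) ≈ 25.179)
Function('P')(D, S) = Mul(D, S) (Function('P')(D, S) = Mul(1, Mul(D, S)) = Mul(D, S))
Add(Function('P')(G, Mul(Mul(-5, -3), -3)), -356052) = Add(Mul(Pow(634, Rational(1, 2)), Mul(Mul(-5, -3), -3)), -356052) = Add(Mul(Pow(634, Rational(1, 2)), Mul(15, -3)), -356052) = Add(Mul(Pow(634, Rational(1, 2)), -45), -356052) = Add(Mul(-45, Pow(634, Rational(1, 2))), -356052) = Add(-356052, Mul(-45, Pow(634, Rational(1, 2))))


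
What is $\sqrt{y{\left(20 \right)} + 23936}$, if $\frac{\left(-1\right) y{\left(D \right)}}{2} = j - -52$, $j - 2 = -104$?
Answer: $2 \sqrt{6009} \approx 155.04$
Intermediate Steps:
$j = -102$ ($j = 2 - 104 = -102$)
$y{\left(D \right)} = 100$ ($y{\left(D \right)} = - 2 \left(-102 - -52\right) = - 2 \left(-102 + 52\right) = \left(-2\right) \left(-50\right) = 100$)
$\sqrt{y{\left(20 \right)} + 23936} = \sqrt{100 + 23936} = \sqrt{24036} = 2 \sqrt{6009}$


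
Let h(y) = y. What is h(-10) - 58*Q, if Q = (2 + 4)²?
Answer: -2098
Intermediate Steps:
Q = 36 (Q = 6² = 36)
h(-10) - 58*Q = -10 - 58*36 = -10 - 2088 = -2098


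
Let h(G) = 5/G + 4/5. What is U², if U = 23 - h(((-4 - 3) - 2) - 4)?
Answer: 2155024/4225 ≈ 510.06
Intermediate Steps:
h(G) = ⅘ + 5/G (h(G) = 5/G + 4*(⅕) = 5/G + ⅘ = ⅘ + 5/G)
U = 1468/65 (U = 23 - (⅘ + 5/(((-4 - 3) - 2) - 4)) = 23 - (⅘ + 5/((-7 - 2) - 4)) = 23 - (⅘ + 5/(-9 - 4)) = 23 - (⅘ + 5/(-13)) = 23 - (⅘ + 5*(-1/13)) = 23 - (⅘ - 5/13) = 23 - 1*27/65 = 23 - 27/65 = 1468/65 ≈ 22.585)
U² = (1468/65)² = 2155024/4225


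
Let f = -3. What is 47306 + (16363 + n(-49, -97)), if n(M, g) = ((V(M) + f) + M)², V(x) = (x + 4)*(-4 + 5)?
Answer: 73078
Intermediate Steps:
V(x) = 4 + x (V(x) = (4 + x)*1 = 4 + x)
n(M, g) = (1 + 2*M)² (n(M, g) = (((4 + M) - 3) + M)² = ((1 + M) + M)² = (1 + 2*M)²)
47306 + (16363 + n(-49, -97)) = 47306 + (16363 + (1 + 2*(-49))²) = 47306 + (16363 + (1 - 98)²) = 47306 + (16363 + (-97)²) = 47306 + (16363 + 9409) = 47306 + 25772 = 73078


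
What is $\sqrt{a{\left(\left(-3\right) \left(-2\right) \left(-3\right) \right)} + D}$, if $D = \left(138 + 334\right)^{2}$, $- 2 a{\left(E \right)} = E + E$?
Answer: $\sqrt{222802} \approx 472.02$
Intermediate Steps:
$a{\left(E \right)} = - E$ ($a{\left(E \right)} = - \frac{E + E}{2} = - \frac{2 E}{2} = - E$)
$D = 222784$ ($D = 472^{2} = 222784$)
$\sqrt{a{\left(\left(-3\right) \left(-2\right) \left(-3\right) \right)} + D} = \sqrt{- \left(-3\right) \left(-2\right) \left(-3\right) + 222784} = \sqrt{- 6 \left(-3\right) + 222784} = \sqrt{\left(-1\right) \left(-18\right) + 222784} = \sqrt{18 + 222784} = \sqrt{222802}$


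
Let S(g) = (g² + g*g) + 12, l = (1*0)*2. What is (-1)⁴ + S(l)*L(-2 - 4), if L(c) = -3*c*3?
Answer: 649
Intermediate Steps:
l = 0 (l = 0*2 = 0)
S(g) = 12 + 2*g² (S(g) = (g² + g²) + 12 = 2*g² + 12 = 12 + 2*g²)
L(c) = -9*c
(-1)⁴ + S(l)*L(-2 - 4) = (-1)⁴ + (12 + 2*0²)*(-9*(-2 - 4)) = 1 + (12 + 2*0)*(-9*(-6)) = 1 + (12 + 0)*54 = 1 + 12*54 = 1 + 648 = 649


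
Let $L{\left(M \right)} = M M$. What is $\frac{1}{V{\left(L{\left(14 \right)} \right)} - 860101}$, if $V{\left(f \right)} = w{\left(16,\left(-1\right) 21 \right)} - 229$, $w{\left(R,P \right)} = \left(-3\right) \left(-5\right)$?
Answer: $- \frac{1}{860315} \approx -1.1624 \cdot 10^{-6}$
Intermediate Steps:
$w{\left(R,P \right)} = 15$
$L{\left(M \right)} = M^{2}$
$V{\left(f \right)} = -214$ ($V{\left(f \right)} = 15 - 229 = -214$)
$\frac{1}{V{\left(L{\left(14 \right)} \right)} - 860101} = \frac{1}{-214 - 860101} = \frac{1}{-860315} = - \frac{1}{860315}$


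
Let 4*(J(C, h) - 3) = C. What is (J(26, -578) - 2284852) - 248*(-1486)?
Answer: -3832629/2 ≈ -1.9163e+6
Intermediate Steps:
J(C, h) = 3 + C/4
(J(26, -578) - 2284852) - 248*(-1486) = ((3 + (¼)*26) - 2284852) - 248*(-1486) = ((3 + 13/2) - 2284852) + 368528 = (19/2 - 2284852) + 368528 = -4569685/2 + 368528 = -3832629/2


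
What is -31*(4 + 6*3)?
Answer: -682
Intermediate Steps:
-31*(4 + 6*3) = -31*(4 + 18) = -31*22 = -682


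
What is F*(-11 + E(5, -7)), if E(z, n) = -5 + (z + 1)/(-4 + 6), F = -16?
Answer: 208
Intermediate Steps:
E(z, n) = -9/2 + z/2 (E(z, n) = -5 + (1 + z)/2 = -5 + (1 + z)*(½) = -5 + (½ + z/2) = -9/2 + z/2)
F*(-11 + E(5, -7)) = -16*(-11 + (-9/2 + (½)*5)) = -16*(-11 + (-9/2 + 5/2)) = -16*(-11 - 2) = -16*(-13) = 208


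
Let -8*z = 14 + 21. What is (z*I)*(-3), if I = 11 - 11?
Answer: 0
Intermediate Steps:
z = -35/8 (z = -(14 + 21)/8 = -⅛*35 = -35/8 ≈ -4.3750)
I = 0
(z*I)*(-3) = -35/8*0*(-3) = 0*(-3) = 0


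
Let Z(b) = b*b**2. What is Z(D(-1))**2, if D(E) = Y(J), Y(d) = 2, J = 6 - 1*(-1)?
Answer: 64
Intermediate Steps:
J = 7 (J = 6 + 1 = 7)
D(E) = 2
Z(b) = b**3
Z(D(-1))**2 = (2**3)**2 = 8**2 = 64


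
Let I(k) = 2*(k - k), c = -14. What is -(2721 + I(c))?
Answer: -2721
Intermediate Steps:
I(k) = 0 (I(k) = 2*0 = 0)
-(2721 + I(c)) = -(2721 + 0) = -1*2721 = -2721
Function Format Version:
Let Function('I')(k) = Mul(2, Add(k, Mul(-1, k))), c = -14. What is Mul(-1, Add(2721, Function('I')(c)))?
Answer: -2721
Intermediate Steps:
Function('I')(k) = 0 (Function('I')(k) = Mul(2, 0) = 0)
Mul(-1, Add(2721, Function('I')(c))) = Mul(-1, Add(2721, 0)) = Mul(-1, 2721) = -2721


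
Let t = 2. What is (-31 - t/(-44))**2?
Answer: 463761/484 ≈ 958.18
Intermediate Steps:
(-31 - t/(-44))**2 = (-31 - 2/(-44))**2 = (-31 - 2*(-1)/44)**2 = (-31 - 1*(-1/22))**2 = (-31 + 1/22)**2 = (-681/22)**2 = 463761/484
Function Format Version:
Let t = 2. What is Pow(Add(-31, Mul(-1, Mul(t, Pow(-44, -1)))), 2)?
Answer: Rational(463761, 484) ≈ 958.18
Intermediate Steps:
Pow(Add(-31, Mul(-1, Mul(t, Pow(-44, -1)))), 2) = Pow(Add(-31, Mul(-1, Mul(2, Pow(-44, -1)))), 2) = Pow(Add(-31, Mul(-1, Mul(2, Rational(-1, 44)))), 2) = Pow(Add(-31, Mul(-1, Rational(-1, 22))), 2) = Pow(Add(-31, Rational(1, 22)), 2) = Pow(Rational(-681, 22), 2) = Rational(463761, 484)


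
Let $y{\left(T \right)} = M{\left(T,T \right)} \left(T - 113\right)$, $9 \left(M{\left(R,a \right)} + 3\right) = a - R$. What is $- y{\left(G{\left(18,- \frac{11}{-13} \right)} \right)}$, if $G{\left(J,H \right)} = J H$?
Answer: $- \frac{3813}{13} \approx -293.31$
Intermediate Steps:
$M{\left(R,a \right)} = -3 - \frac{R}{9} + \frac{a}{9}$ ($M{\left(R,a \right)} = -3 + \frac{a - R}{9} = -3 - \left(- \frac{a}{9} + \frac{R}{9}\right) = -3 - \frac{R}{9} + \frac{a}{9}$)
$G{\left(J,H \right)} = H J$
$y{\left(T \right)} = 339 - 3 T$ ($y{\left(T \right)} = \left(-3 - \frac{T}{9} + \frac{T}{9}\right) \left(T - 113\right) = - 3 \left(-113 + T\right) = 339 - 3 T$)
$- y{\left(G{\left(18,- \frac{11}{-13} \right)} \right)} = - (339 - 3 - \frac{11}{-13} \cdot 18) = - (339 - 3 \left(-11\right) \left(- \frac{1}{13}\right) 18) = - (339 - 3 \cdot \frac{11}{13} \cdot 18) = - (339 - \frac{594}{13}) = \left(-1\right) \frac{3813}{13} = - \frac{3813}{13}$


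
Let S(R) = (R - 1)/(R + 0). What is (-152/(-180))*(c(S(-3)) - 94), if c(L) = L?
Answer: -10564/135 ≈ -78.252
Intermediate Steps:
S(R) = (-1 + R)/R
(-152/(-180))*(c(S(-3)) - 94) = (-152/(-180))*((-1 - 3)/(-3) - 94) = (-1/180*(-152))*(-⅓*(-4) - 94) = 38*(4/3 - 94)/45 = (38/45)*(-278/3) = -10564/135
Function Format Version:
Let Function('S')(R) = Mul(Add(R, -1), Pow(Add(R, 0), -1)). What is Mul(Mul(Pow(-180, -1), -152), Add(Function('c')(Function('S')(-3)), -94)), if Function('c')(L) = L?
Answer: Rational(-10564, 135) ≈ -78.252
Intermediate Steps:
Function('S')(R) = Mul(Pow(R, -1), Add(-1, R)) (Function('S')(R) = Mul(Add(-1, R), Pow(R, -1)) = Mul(Pow(R, -1), Add(-1, R)))
Mul(Mul(Pow(-180, -1), -152), Add(Function('c')(Function('S')(-3)), -94)) = Mul(Mul(Pow(-180, -1), -152), Add(Mul(Pow(-3, -1), Add(-1, -3)), -94)) = Mul(Mul(Rational(-1, 180), -152), Add(Mul(Rational(-1, 3), -4), -94)) = Mul(Rational(38, 45), Add(Rational(4, 3), -94)) = Mul(Rational(38, 45), Rational(-278, 3)) = Rational(-10564, 135)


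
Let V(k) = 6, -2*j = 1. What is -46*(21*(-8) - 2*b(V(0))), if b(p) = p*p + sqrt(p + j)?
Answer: 11040 + 46*sqrt(22) ≈ 11256.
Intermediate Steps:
j = -1/2 (j = -1/2*1 = -1/2 ≈ -0.50000)
b(p) = p**2 + sqrt(-1/2 + p) (b(p) = p*p + sqrt(p - 1/2) = p**2 + sqrt(-1/2 + p))
-46*(21*(-8) - 2*b(V(0))) = -46*(21*(-8) - 2*(6**2 + sqrt(-2 + 4*6)/2)) = -46*(-168 - 2*(36 + sqrt(-2 + 24)/2)) = -46*(-168 - 2*(36 + sqrt(22)/2)) = -46*(-168 + (-72 - sqrt(22))) = -46*(-240 - sqrt(22)) = 11040 + 46*sqrt(22)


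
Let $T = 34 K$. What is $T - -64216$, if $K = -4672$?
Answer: $-94632$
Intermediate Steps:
$T = -158848$ ($T = 34 \left(-4672\right) = -158848$)
$T - -64216 = -158848 - -64216 = -158848 + 64216 = -94632$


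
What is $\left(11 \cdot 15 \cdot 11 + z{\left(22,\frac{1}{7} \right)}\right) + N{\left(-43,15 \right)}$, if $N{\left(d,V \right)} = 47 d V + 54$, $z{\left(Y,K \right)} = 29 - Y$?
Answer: $-28439$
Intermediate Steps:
$N{\left(d,V \right)} = 54 + 47 V d$ ($N{\left(d,V \right)} = 47 V d + 54 = 54 + 47 V d$)
$\left(11 \cdot 15 \cdot 11 + z{\left(22,\frac{1}{7} \right)}\right) + N{\left(-43,15 \right)} = \left(11 \cdot 15 \cdot 11 + \left(29 - 22\right)\right) + \left(54 + 47 \cdot 15 \left(-43\right)\right) = \left(165 \cdot 11 + \left(29 - 22\right)\right) + \left(54 - 30315\right) = \left(1815 + 7\right) - 30261 = 1822 - 30261 = -28439$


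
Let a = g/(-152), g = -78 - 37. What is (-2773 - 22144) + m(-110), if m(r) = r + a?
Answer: -3803989/152 ≈ -25026.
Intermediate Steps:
g = -115
a = 115/152 (a = -115/(-152) = -115*(-1/152) = 115/152 ≈ 0.75658)
m(r) = 115/152 + r (m(r) = r + 115/152 = 115/152 + r)
(-2773 - 22144) + m(-110) = (-2773 - 22144) + (115/152 - 110) = -24917 - 16605/152 = -3803989/152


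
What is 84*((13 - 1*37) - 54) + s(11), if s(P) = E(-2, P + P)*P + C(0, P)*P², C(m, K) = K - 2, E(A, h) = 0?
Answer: -5463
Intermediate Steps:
C(m, K) = -2 + K
s(P) = P²*(-2 + P) (s(P) = 0*P + (-2 + P)*P² = 0 + P²*(-2 + P) = P²*(-2 + P))
84*((13 - 1*37) - 54) + s(11) = 84*((13 - 1*37) - 54) + 11²*(-2 + 11) = 84*((13 - 37) - 54) + 121*9 = 84*(-24 - 54) + 1089 = 84*(-78) + 1089 = -6552 + 1089 = -5463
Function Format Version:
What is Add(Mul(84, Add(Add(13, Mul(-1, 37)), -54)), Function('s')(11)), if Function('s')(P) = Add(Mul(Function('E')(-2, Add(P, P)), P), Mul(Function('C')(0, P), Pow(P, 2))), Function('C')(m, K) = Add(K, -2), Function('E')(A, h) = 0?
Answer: -5463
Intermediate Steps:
Function('C')(m, K) = Add(-2, K)
Function('s')(P) = Mul(Pow(P, 2), Add(-2, P)) (Function('s')(P) = Add(Mul(0, P), Mul(Add(-2, P), Pow(P, 2))) = Add(0, Mul(Pow(P, 2), Add(-2, P))) = Mul(Pow(P, 2), Add(-2, P)))
Add(Mul(84, Add(Add(13, Mul(-1, 37)), -54)), Function('s')(11)) = Add(Mul(84, Add(Add(13, Mul(-1, 37)), -54)), Mul(Pow(11, 2), Add(-2, 11))) = Add(Mul(84, Add(Add(13, -37), -54)), Mul(121, 9)) = Add(Mul(84, Add(-24, -54)), 1089) = Add(Mul(84, -78), 1089) = Add(-6552, 1089) = -5463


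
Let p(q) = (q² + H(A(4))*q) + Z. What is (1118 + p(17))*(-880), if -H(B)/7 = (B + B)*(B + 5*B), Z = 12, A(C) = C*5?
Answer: 501407280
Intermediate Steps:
A(C) = 5*C
H(B) = -84*B² (H(B) = -7*(B + B)*(B + 5*B) = -7*2*B*6*B = -84*B²)
p(q) = 12 + q² - 33600*q (p(q) = (q² + (-84*(5*4)²)*q) + 12 = (q² + (-84*20²)*q) + 12 = (q² + (-84*400)*q) + 12 = (q² - 33600*q) + 12 = 12 + q² - 33600*q)
(1118 + p(17))*(-880) = (1118 + (12 + 17² - 33600*17))*(-880) = (1118 + (12 + 289 - 571200))*(-880) = (1118 - 570899)*(-880) = -569781*(-880) = 501407280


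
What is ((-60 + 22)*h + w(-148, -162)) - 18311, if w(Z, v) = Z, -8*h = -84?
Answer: -18858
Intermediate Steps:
h = 21/2 (h = -⅛*(-84) = 21/2 ≈ 10.500)
((-60 + 22)*h + w(-148, -162)) - 18311 = ((-60 + 22)*(21/2) - 148) - 18311 = (-38*21/2 - 148) - 18311 = (-399 - 148) - 18311 = -547 - 18311 = -18858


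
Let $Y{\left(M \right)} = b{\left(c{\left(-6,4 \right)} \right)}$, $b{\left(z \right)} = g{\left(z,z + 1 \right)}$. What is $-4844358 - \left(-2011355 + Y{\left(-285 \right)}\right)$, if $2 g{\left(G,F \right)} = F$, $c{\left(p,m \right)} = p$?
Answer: $- \frac{5666001}{2} \approx -2.833 \cdot 10^{6}$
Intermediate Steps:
$g{\left(G,F \right)} = \frac{F}{2}$
$b{\left(z \right)} = \frac{1}{2} + \frac{z}{2}$ ($b{\left(z \right)} = \frac{z + 1}{2} = \frac{1 + z}{2} = \frac{1}{2} + \frac{z}{2}$)
$Y{\left(M \right)} = - \frac{5}{2}$ ($Y{\left(M \right)} = \frac{1}{2} + \frac{1}{2} \left(-6\right) = \frac{1}{2} - 3 = - \frac{5}{2}$)
$-4844358 - \left(-2011355 + Y{\left(-285 \right)}\right) = -4844358 + \left(2011355 - - \frac{5}{2}\right) = -4844358 + \left(2011355 + \frac{5}{2}\right) = -4844358 + \frac{4022715}{2} = - \frac{5666001}{2}$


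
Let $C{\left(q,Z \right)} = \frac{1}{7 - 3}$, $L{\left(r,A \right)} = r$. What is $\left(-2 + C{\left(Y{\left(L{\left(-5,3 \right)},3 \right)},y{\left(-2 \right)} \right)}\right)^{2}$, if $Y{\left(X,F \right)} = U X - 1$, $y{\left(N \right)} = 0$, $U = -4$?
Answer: $\frac{49}{16} \approx 3.0625$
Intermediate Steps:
$Y{\left(X,F \right)} = -1 - 4 X$ ($Y{\left(X,F \right)} = - 4 X - 1 = -1 - 4 X$)
$C{\left(q,Z \right)} = \frac{1}{4}$
$\left(-2 + C{\left(Y{\left(L{\left(-5,3 \right)},3 \right)},y{\left(-2 \right)} \right)}\right)^{2} = \left(-2 + \frac{1}{4}\right)^{2} = \left(- \frac{7}{4}\right)^{2} = \frac{49}{16}$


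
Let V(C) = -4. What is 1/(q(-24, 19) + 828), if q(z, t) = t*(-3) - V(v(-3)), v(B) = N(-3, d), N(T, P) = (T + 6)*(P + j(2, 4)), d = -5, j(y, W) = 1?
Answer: 1/775 ≈ 0.0012903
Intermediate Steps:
N(T, P) = (1 + P)*(6 + T) (N(T, P) = (T + 6)*(P + 1) = (6 + T)*(1 + P) = (1 + P)*(6 + T))
v(B) = -12 (v(B) = 6 - 3 + 6*(-5) - 5*(-3) = 6 - 3 - 30 + 15 = -12)
q(z, t) = 4 - 3*t (q(z, t) = t*(-3) - 1*(-4) = -3*t + 4 = 4 - 3*t)
1/(q(-24, 19) + 828) = 1/((4 - 3*19) + 828) = 1/((4 - 57) + 828) = 1/(-53 + 828) = 1/775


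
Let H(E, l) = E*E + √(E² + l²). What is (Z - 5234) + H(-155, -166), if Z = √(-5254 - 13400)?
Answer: 18791 + √51581 + I*√18654 ≈ 19018.0 + 136.58*I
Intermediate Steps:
H(E, l) = E² + √(E² + l²)
Z = I*√18654 (Z = √(-18654) = I*√18654 ≈ 136.58*I)
(Z - 5234) + H(-155, -166) = (I*√18654 - 5234) + ((-155)² + √((-155)² + (-166)²)) = (-5234 + I*√18654) + (24025 + √(24025 + 27556)) = (-5234 + I*√18654) + (24025 + √51581) = 18791 + √51581 + I*√18654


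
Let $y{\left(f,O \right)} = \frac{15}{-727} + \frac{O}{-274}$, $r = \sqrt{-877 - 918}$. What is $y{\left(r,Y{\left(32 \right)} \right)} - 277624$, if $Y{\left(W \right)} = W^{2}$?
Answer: $- \frac{27651447055}{99599} \approx -2.7763 \cdot 10^{5}$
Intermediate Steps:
$r = i \sqrt{1795}$ ($r = \sqrt{-1795} = i \sqrt{1795} \approx 42.367 i$)
$y{\left(f,O \right)} = - \frac{15}{727} - \frac{O}{274}$ ($y{\left(f,O \right)} = 15 \left(- \frac{1}{727}\right) + O \left(- \frac{1}{274}\right) = - \frac{15}{727} - \frac{O}{274}$)
$y{\left(r,Y{\left(32 \right)} \right)} - 277624 = \left(- \frac{15}{727} - \frac{32^{2}}{274}\right) - 277624 = \left(- \frac{15}{727} - \frac{512}{137}\right) - 277624 = - \frac{374279}{99599} - 277624 = - \frac{27651447055}{99599}$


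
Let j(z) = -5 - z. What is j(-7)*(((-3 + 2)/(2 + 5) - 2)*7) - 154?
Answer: -184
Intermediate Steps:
j(-7)*(((-3 + 2)/(2 + 5) - 2)*7) - 154 = (-5 - 1*(-7))*(((-3 + 2)/(2 + 5) - 2)*7) - 154 = (-5 + 7)*((-1/7 - 2)*7) - 154 = 2*((-1*1/7 - 2)*7) - 154 = 2*((-1/7 - 2)*7) - 154 = 2*(-15/7*7) - 154 = 2*(-15) - 154 = -30 - 154 = -184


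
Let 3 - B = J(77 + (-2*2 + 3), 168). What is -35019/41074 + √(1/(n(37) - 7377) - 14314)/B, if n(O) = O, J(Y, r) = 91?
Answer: -35019/41074 - I*√192793836435/322960 ≈ -0.85258 - 1.3596*I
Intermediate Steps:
B = -88 (B = 3 - 1*91 = 3 - 91 = -88)
-35019/41074 + √(1/(n(37) - 7377) - 14314)/B = -35019/41074 + √(1/(37 - 7377) - 14314)/(-88) = -35019*1/41074 + √(1/(-7340) - 14314)*(-1/88) = -35019/41074 + √(-1/7340 - 14314)*(-1/88) = -35019/41074 + √(-105064761/7340)*(-1/88) = -35019/41074 + (I*√192793836435/3670)*(-1/88) = -35019/41074 - I*√192793836435/322960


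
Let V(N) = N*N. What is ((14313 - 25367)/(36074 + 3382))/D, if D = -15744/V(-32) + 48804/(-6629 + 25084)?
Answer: 102000785/4634928378 ≈ 0.022007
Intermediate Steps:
V(N) = N²
D = -1879533/147640 (D = -15744/((-32)²) + 48804/(-6629 + 25084) = -15744/1024 + 48804/18455 = -15744*1/1024 + 48804*(1/18455) = -123/8 + 48804/18455 = -1879533/147640 ≈ -12.731)
((14313 - 25367)/(36074 + 3382))/D = ((14313 - 25367)/(36074 + 3382))/(-1879533/147640) = -11054/39456*(-147640/1879533) = -11054*1/39456*(-147640/1879533) = -5527/19728*(-147640/1879533) = 102000785/4634928378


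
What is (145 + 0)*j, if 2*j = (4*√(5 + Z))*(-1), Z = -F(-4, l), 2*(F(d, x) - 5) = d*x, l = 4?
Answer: -580*√2 ≈ -820.24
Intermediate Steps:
F(d, x) = 5 + d*x/2 (F(d, x) = 5 + (d*x)/2 = 5 + d*x/2)
Z = 3 (Z = -(5 + (½)*(-4)*4) = -(5 - 8) = -1*(-3) = 3)
j = -4*√2 (j = ((4*√(5 + 3))*(-1))/2 = ((4*√8)*(-1))/2 = ((4*(2*√2))*(-1))/2 = ((8*√2)*(-1))/2 = (-8*√2)/2 = -4*√2 ≈ -5.6569)
(145 + 0)*j = (145 + 0)*(-4*√2) = 145*(-4*√2) = -580*√2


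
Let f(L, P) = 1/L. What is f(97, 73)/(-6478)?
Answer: -1/628366 ≈ -1.5914e-6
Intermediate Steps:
f(97, 73)/(-6478) = 1/(97*(-6478)) = (1/97)*(-1/6478) = -1/628366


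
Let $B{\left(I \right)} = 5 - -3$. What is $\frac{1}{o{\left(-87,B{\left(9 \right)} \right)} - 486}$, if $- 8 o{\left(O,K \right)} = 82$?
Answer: $- \frac{4}{1985} \approx -0.0020151$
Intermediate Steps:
$B{\left(I \right)} = 8$ ($B{\left(I \right)} = 5 + 3 = 8$)
$o{\left(O,K \right)} = - \frac{41}{4}$ ($o{\left(O,K \right)} = \left(- \frac{1}{8}\right) 82 = - \frac{41}{4}$)
$\frac{1}{o{\left(-87,B{\left(9 \right)} \right)} - 486} = \frac{1}{- \frac{41}{4} - 486} = \frac{1}{- \frac{1985}{4}} = - \frac{4}{1985}$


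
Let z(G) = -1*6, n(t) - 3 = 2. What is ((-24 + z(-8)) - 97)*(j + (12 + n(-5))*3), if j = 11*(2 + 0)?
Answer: -9271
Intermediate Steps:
n(t) = 5 (n(t) = 3 + 2 = 5)
z(G) = -6
j = 22 (j = 11*2 = 22)
((-24 + z(-8)) - 97)*(j + (12 + n(-5))*3) = ((-24 - 6) - 97)*(22 + (12 + 5)*3) = (-30 - 97)*(22 + 17*3) = -127*(22 + 51) = -127*73 = -9271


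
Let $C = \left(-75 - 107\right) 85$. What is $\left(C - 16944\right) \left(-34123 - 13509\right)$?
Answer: $1543943648$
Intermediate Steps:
$C = -15470$ ($C = \left(-182\right) 85 = -15470$)
$\left(C - 16944\right) \left(-34123 - 13509\right) = \left(-15470 - 16944\right) \left(-34123 - 13509\right) = \left(-32414\right) \left(-47632\right) = 1543943648$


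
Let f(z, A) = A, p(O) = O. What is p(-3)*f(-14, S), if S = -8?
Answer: 24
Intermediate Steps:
p(-3)*f(-14, S) = -3*(-8) = 24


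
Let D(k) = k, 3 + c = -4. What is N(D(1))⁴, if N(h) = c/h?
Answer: 2401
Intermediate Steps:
c = -7 (c = -3 - 4 = -7)
N(h) = -7/h
N(D(1))⁴ = (-7/1)⁴ = (-7*1)⁴ = (-7)⁴ = 2401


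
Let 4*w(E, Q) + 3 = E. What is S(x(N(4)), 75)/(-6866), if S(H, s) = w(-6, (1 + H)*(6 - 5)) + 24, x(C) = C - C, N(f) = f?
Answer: -87/27464 ≈ -0.0031678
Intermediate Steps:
w(E, Q) = -¾ + E/4
x(C) = 0
S(H, s) = 87/4 (S(H, s) = (-¾ + (¼)*(-6)) + 24 = (-¾ - 3/2) + 24 = -9/4 + 24 = 87/4)
S(x(N(4)), 75)/(-6866) = (87/4)/(-6866) = (87/4)*(-1/6866) = -87/27464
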